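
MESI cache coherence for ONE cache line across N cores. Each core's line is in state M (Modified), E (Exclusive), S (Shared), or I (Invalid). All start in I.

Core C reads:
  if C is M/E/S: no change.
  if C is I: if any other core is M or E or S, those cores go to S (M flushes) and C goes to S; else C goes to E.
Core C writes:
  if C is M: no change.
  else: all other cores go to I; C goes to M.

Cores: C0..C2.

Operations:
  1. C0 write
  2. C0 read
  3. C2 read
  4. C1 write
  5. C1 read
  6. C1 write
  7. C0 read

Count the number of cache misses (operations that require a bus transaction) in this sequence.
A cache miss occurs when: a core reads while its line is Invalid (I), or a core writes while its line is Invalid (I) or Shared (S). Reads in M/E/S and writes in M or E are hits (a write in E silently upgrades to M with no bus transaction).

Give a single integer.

Op 1: C0 write [C0 write: invalidate none -> C0=M] -> [M,I,I] [MISS #1: write from I]
Op 2: C0 read [C0 read: already in M, no change] -> [M,I,I] [hit: read from M]
Op 3: C2 read [C2 read from I: others=['C0=M'] -> C2=S, others downsized to S] -> [S,I,S] [MISS #2: read from I]
Op 4: C1 write [C1 write: invalidate ['C0=S', 'C2=S'] -> C1=M] -> [I,M,I] [MISS #3: write from I]
Op 5: C1 read [C1 read: already in M, no change] -> [I,M,I] [hit: read from M]
Op 6: C1 write [C1 write: already M (modified), no change] -> [I,M,I] [hit: write from M]
Op 7: C0 read [C0 read from I: others=['C1=M'] -> C0=S, others downsized to S] -> [S,S,I] [MISS #4: read from I]

Answer: 4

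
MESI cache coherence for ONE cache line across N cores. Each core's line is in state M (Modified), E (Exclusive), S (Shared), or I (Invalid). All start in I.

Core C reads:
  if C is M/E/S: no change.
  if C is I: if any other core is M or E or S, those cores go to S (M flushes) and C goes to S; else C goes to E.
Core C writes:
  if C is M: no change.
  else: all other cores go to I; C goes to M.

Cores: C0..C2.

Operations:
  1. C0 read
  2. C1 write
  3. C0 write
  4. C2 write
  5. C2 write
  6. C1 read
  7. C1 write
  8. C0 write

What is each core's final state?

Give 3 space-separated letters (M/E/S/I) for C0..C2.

Answer: M I I

Derivation:
Op 1: C0 read [C0 read from I: no other sharers -> C0=E (exclusive)] -> [E,I,I]
Op 2: C1 write [C1 write: invalidate ['C0=E'] -> C1=M] -> [I,M,I]
Op 3: C0 write [C0 write: invalidate ['C1=M'] -> C0=M] -> [M,I,I]
Op 4: C2 write [C2 write: invalidate ['C0=M'] -> C2=M] -> [I,I,M]
Op 5: C2 write [C2 write: already M (modified), no change] -> [I,I,M]
Op 6: C1 read [C1 read from I: others=['C2=M'] -> C1=S, others downsized to S] -> [I,S,S]
Op 7: C1 write [C1 write: invalidate ['C2=S'] -> C1=M] -> [I,M,I]
Op 8: C0 write [C0 write: invalidate ['C1=M'] -> C0=M] -> [M,I,I]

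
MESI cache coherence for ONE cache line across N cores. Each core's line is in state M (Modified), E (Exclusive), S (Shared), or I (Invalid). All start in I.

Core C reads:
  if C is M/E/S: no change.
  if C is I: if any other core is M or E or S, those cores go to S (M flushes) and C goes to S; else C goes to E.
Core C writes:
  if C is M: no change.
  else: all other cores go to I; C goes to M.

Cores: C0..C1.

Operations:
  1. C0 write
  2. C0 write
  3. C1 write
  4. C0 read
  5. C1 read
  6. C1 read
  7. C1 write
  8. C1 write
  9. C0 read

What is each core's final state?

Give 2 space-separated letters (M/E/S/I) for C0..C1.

Answer: S S

Derivation:
Op 1: C0 write [C0 write: invalidate none -> C0=M] -> [M,I]
Op 2: C0 write [C0 write: already M (modified), no change] -> [M,I]
Op 3: C1 write [C1 write: invalidate ['C0=M'] -> C1=M] -> [I,M]
Op 4: C0 read [C0 read from I: others=['C1=M'] -> C0=S, others downsized to S] -> [S,S]
Op 5: C1 read [C1 read: already in S, no change] -> [S,S]
Op 6: C1 read [C1 read: already in S, no change] -> [S,S]
Op 7: C1 write [C1 write: invalidate ['C0=S'] -> C1=M] -> [I,M]
Op 8: C1 write [C1 write: already M (modified), no change] -> [I,M]
Op 9: C0 read [C0 read from I: others=['C1=M'] -> C0=S, others downsized to S] -> [S,S]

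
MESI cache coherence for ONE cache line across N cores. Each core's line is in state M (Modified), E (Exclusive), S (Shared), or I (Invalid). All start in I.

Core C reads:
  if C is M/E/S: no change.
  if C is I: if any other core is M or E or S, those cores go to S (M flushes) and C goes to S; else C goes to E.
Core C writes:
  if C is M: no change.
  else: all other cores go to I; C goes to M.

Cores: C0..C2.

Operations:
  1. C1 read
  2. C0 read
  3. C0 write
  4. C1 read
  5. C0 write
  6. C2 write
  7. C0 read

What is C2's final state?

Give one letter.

Answer: S

Derivation:
Op 1: C1 read [C1 read from I: no other sharers -> C1=E (exclusive)] -> [I,E,I]
Op 2: C0 read [C0 read from I: others=['C1=E'] -> C0=S, others downsized to S] -> [S,S,I]
Op 3: C0 write [C0 write: invalidate ['C1=S'] -> C0=M] -> [M,I,I]
Op 4: C1 read [C1 read from I: others=['C0=M'] -> C1=S, others downsized to S] -> [S,S,I]
Op 5: C0 write [C0 write: invalidate ['C1=S'] -> C0=M] -> [M,I,I]
Op 6: C2 write [C2 write: invalidate ['C0=M'] -> C2=M] -> [I,I,M]
Op 7: C0 read [C0 read from I: others=['C2=M'] -> C0=S, others downsized to S] -> [S,I,S]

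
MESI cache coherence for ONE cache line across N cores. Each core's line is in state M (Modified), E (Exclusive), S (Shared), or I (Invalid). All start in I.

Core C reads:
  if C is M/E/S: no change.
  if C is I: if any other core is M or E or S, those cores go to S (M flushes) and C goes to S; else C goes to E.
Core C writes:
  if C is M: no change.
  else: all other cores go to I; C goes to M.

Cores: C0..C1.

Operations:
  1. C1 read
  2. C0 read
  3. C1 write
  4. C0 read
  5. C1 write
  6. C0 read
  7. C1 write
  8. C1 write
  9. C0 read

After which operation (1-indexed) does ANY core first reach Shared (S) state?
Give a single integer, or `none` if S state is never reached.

Op 1: C1 read [C1 read from I: no other sharers -> C1=E (exclusive)] -> [I,E]
Op 2: C0 read [C0 read from I: others=['C1=E'] -> C0=S, others downsized to S] -> [S,S]
  -> First S state at op 2; remaining ops need not be traced.

Answer: 2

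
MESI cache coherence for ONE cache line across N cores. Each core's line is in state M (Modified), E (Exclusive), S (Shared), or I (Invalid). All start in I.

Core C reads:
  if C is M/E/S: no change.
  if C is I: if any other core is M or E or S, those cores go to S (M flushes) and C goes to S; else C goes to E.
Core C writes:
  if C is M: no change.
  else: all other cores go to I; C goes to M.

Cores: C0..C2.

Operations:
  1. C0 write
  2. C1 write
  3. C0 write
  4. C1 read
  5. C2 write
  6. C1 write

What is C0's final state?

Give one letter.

Op 1: C0 write [C0 write: invalidate none -> C0=M] -> [M,I,I]
Op 2: C1 write [C1 write: invalidate ['C0=M'] -> C1=M] -> [I,M,I]
Op 3: C0 write [C0 write: invalidate ['C1=M'] -> C0=M] -> [M,I,I]
Op 4: C1 read [C1 read from I: others=['C0=M'] -> C1=S, others downsized to S] -> [S,S,I]
Op 5: C2 write [C2 write: invalidate ['C0=S', 'C1=S'] -> C2=M] -> [I,I,M]
Op 6: C1 write [C1 write: invalidate ['C2=M'] -> C1=M] -> [I,M,I]

Answer: I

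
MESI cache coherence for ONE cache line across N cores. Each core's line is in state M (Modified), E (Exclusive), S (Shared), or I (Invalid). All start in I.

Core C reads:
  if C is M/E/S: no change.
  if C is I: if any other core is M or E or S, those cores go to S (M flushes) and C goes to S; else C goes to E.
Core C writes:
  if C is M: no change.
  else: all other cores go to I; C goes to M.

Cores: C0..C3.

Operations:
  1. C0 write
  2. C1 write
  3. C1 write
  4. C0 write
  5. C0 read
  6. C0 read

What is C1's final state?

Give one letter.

Op 1: C0 write [C0 write: invalidate none -> C0=M] -> [M,I,I,I]
Op 2: C1 write [C1 write: invalidate ['C0=M'] -> C1=M] -> [I,M,I,I]
Op 3: C1 write [C1 write: already M (modified), no change] -> [I,M,I,I]
Op 4: C0 write [C0 write: invalidate ['C1=M'] -> C0=M] -> [M,I,I,I]
Op 5: C0 read [C0 read: already in M, no change] -> [M,I,I,I]
Op 6: C0 read [C0 read: already in M, no change] -> [M,I,I,I]

Answer: I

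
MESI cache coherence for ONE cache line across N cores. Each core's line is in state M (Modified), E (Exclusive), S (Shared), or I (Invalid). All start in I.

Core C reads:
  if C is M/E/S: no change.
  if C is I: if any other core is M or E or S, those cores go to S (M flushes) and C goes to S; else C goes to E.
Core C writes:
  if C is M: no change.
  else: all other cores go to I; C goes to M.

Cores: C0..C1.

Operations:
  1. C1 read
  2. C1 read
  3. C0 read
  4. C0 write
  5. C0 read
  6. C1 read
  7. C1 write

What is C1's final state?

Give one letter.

Answer: M

Derivation:
Op 1: C1 read [C1 read from I: no other sharers -> C1=E (exclusive)] -> [I,E]
Op 2: C1 read [C1 read: already in E, no change] -> [I,E]
Op 3: C0 read [C0 read from I: others=['C1=E'] -> C0=S, others downsized to S] -> [S,S]
Op 4: C0 write [C0 write: invalidate ['C1=S'] -> C0=M] -> [M,I]
Op 5: C0 read [C0 read: already in M, no change] -> [M,I]
Op 6: C1 read [C1 read from I: others=['C0=M'] -> C1=S, others downsized to S] -> [S,S]
Op 7: C1 write [C1 write: invalidate ['C0=S'] -> C1=M] -> [I,M]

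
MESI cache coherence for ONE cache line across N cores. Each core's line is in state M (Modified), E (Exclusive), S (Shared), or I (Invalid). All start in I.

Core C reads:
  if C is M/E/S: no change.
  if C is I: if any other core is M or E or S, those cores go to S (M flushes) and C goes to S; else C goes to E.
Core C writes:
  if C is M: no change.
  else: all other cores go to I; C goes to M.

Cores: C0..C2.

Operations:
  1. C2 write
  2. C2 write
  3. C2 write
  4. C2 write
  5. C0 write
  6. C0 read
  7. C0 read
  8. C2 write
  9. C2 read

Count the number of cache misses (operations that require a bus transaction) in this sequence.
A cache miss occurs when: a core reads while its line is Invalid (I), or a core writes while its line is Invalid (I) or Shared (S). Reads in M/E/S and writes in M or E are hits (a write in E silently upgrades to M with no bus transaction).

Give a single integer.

Op 1: C2 write [C2 write: invalidate none -> C2=M] -> [I,I,M] [MISS #1: write from I]
Op 2: C2 write [C2 write: already M (modified), no change] -> [I,I,M] [hit: write from M]
Op 3: C2 write [C2 write: already M (modified), no change] -> [I,I,M] [hit: write from M]
Op 4: C2 write [C2 write: already M (modified), no change] -> [I,I,M] [hit: write from M]
Op 5: C0 write [C0 write: invalidate ['C2=M'] -> C0=M] -> [M,I,I] [MISS #2: write from I]
Op 6: C0 read [C0 read: already in M, no change] -> [M,I,I] [hit: read from M]
Op 7: C0 read [C0 read: already in M, no change] -> [M,I,I] [hit: read from M]
Op 8: C2 write [C2 write: invalidate ['C0=M'] -> C2=M] -> [I,I,M] [MISS #3: write from I]
Op 9: C2 read [C2 read: already in M, no change] -> [I,I,M] [hit: read from M]

Answer: 3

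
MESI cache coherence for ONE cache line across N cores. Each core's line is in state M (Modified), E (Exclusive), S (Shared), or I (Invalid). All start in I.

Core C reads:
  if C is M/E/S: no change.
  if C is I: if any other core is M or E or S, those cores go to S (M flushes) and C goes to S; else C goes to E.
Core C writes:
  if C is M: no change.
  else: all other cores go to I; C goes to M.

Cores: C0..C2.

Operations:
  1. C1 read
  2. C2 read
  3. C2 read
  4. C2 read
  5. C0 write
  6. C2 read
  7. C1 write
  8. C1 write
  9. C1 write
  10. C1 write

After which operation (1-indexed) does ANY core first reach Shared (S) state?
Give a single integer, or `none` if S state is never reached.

Op 1: C1 read [C1 read from I: no other sharers -> C1=E (exclusive)] -> [I,E,I]
Op 2: C2 read [C2 read from I: others=['C1=E'] -> C2=S, others downsized to S] -> [I,S,S]
  -> First S state at op 2; remaining ops need not be traced.

Answer: 2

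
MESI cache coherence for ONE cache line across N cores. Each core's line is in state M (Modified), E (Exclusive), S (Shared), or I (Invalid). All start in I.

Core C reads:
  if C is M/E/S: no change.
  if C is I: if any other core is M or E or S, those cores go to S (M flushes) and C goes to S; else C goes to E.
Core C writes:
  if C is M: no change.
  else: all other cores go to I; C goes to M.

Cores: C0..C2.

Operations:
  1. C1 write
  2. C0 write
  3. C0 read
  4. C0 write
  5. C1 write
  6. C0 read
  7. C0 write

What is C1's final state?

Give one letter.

Answer: I

Derivation:
Op 1: C1 write [C1 write: invalidate none -> C1=M] -> [I,M,I]
Op 2: C0 write [C0 write: invalidate ['C1=M'] -> C0=M] -> [M,I,I]
Op 3: C0 read [C0 read: already in M, no change] -> [M,I,I]
Op 4: C0 write [C0 write: already M (modified), no change] -> [M,I,I]
Op 5: C1 write [C1 write: invalidate ['C0=M'] -> C1=M] -> [I,M,I]
Op 6: C0 read [C0 read from I: others=['C1=M'] -> C0=S, others downsized to S] -> [S,S,I]
Op 7: C0 write [C0 write: invalidate ['C1=S'] -> C0=M] -> [M,I,I]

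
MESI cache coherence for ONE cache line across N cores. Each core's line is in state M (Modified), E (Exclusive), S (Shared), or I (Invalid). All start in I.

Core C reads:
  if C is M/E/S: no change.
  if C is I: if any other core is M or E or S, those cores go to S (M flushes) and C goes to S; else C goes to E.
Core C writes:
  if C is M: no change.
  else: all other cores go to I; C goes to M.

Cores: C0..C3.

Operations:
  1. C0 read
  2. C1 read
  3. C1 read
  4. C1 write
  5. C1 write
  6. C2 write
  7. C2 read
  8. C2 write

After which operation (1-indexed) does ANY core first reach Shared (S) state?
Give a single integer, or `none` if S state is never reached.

Op 1: C0 read [C0 read from I: no other sharers -> C0=E (exclusive)] -> [E,I,I,I]
Op 2: C1 read [C1 read from I: others=['C0=E'] -> C1=S, others downsized to S] -> [S,S,I,I]
  -> First S state at op 2; remaining ops need not be traced.

Answer: 2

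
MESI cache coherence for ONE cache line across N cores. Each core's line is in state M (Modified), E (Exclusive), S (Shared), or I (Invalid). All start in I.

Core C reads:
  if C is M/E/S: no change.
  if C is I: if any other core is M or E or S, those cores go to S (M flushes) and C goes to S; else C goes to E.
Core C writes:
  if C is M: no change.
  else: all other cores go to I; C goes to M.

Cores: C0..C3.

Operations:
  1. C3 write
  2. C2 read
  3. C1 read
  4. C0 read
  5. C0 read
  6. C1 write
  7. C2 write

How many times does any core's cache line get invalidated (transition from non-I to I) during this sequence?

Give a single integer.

Op 1: C3 write [C3 write: invalidate none -> C3=M] -> [I,I,I,M] (invalidations this op: 0; running total: 0)
Op 2: C2 read [C2 read from I: others=['C3=M'] -> C2=S, others downsized to S] -> [I,I,S,S] (invalidations this op: 0; running total: 0)
Op 3: C1 read [C1 read from I: others=['C2=S', 'C3=S'] -> C1=S, others downsized to S] -> [I,S,S,S] (invalidations this op: 0; running total: 0)
Op 4: C0 read [C0 read from I: others=['C1=S', 'C2=S', 'C3=S'] -> C0=S, others downsized to S] -> [S,S,S,S] (invalidations this op: 0; running total: 0)
Op 5: C0 read [C0 read: already in S, no change] -> [S,S,S,S] (invalidations this op: 0; running total: 0)
Op 6: C1 write [C1 write: invalidate ['C0=S', 'C2=S', 'C3=S'] -> C1=M] -> [I,M,I,I] (invalidations this op: 3; running total: 3)
Op 7: C2 write [C2 write: invalidate ['C1=M'] -> C2=M] -> [I,I,M,I] (invalidations this op: 1; running total: 4)

Answer: 4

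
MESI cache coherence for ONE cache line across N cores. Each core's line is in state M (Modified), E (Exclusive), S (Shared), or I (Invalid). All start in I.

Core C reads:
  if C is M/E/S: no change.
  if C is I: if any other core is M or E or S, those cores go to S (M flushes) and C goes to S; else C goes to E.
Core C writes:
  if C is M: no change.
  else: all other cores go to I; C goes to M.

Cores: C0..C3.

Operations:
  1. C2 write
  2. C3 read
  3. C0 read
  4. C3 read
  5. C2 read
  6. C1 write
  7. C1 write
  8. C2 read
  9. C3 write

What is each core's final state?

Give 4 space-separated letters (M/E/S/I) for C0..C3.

Answer: I I I M

Derivation:
Op 1: C2 write [C2 write: invalidate none -> C2=M] -> [I,I,M,I]
Op 2: C3 read [C3 read from I: others=['C2=M'] -> C3=S, others downsized to S] -> [I,I,S,S]
Op 3: C0 read [C0 read from I: others=['C2=S', 'C3=S'] -> C0=S, others downsized to S] -> [S,I,S,S]
Op 4: C3 read [C3 read: already in S, no change] -> [S,I,S,S]
Op 5: C2 read [C2 read: already in S, no change] -> [S,I,S,S]
Op 6: C1 write [C1 write: invalidate ['C0=S', 'C2=S', 'C3=S'] -> C1=M] -> [I,M,I,I]
Op 7: C1 write [C1 write: already M (modified), no change] -> [I,M,I,I]
Op 8: C2 read [C2 read from I: others=['C1=M'] -> C2=S, others downsized to S] -> [I,S,S,I]
Op 9: C3 write [C3 write: invalidate ['C1=S', 'C2=S'] -> C3=M] -> [I,I,I,M]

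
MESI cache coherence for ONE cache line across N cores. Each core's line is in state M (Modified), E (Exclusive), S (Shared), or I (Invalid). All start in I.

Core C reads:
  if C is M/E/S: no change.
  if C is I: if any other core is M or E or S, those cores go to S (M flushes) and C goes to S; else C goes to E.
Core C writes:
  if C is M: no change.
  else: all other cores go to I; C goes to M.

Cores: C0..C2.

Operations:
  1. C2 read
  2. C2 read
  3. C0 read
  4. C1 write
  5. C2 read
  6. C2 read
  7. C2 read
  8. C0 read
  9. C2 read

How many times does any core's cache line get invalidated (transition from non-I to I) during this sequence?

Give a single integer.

Op 1: C2 read [C2 read from I: no other sharers -> C2=E (exclusive)] -> [I,I,E] (invalidations this op: 0; running total: 0)
Op 2: C2 read [C2 read: already in E, no change] -> [I,I,E] (invalidations this op: 0; running total: 0)
Op 3: C0 read [C0 read from I: others=['C2=E'] -> C0=S, others downsized to S] -> [S,I,S] (invalidations this op: 0; running total: 0)
Op 4: C1 write [C1 write: invalidate ['C0=S', 'C2=S'] -> C1=M] -> [I,M,I] (invalidations this op: 2; running total: 2)
Op 5: C2 read [C2 read from I: others=['C1=M'] -> C2=S, others downsized to S] -> [I,S,S] (invalidations this op: 0; running total: 2)
Op 6: C2 read [C2 read: already in S, no change] -> [I,S,S] (invalidations this op: 0; running total: 2)
Op 7: C2 read [C2 read: already in S, no change] -> [I,S,S] (invalidations this op: 0; running total: 2)
Op 8: C0 read [C0 read from I: others=['C1=S', 'C2=S'] -> C0=S, others downsized to S] -> [S,S,S] (invalidations this op: 0; running total: 2)
Op 9: C2 read [C2 read: already in S, no change] -> [S,S,S] (invalidations this op: 0; running total: 2)

Answer: 2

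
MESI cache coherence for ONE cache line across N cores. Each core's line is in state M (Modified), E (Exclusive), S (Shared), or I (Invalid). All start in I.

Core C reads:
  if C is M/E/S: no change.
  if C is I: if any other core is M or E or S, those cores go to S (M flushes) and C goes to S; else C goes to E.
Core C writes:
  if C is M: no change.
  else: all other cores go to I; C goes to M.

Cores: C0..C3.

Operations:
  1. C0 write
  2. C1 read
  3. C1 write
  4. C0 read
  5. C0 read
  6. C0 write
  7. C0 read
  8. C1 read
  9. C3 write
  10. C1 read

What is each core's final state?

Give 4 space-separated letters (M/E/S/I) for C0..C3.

Answer: I S I S

Derivation:
Op 1: C0 write [C0 write: invalidate none -> C0=M] -> [M,I,I,I]
Op 2: C1 read [C1 read from I: others=['C0=M'] -> C1=S, others downsized to S] -> [S,S,I,I]
Op 3: C1 write [C1 write: invalidate ['C0=S'] -> C1=M] -> [I,M,I,I]
Op 4: C0 read [C0 read from I: others=['C1=M'] -> C0=S, others downsized to S] -> [S,S,I,I]
Op 5: C0 read [C0 read: already in S, no change] -> [S,S,I,I]
Op 6: C0 write [C0 write: invalidate ['C1=S'] -> C0=M] -> [M,I,I,I]
Op 7: C0 read [C0 read: already in M, no change] -> [M,I,I,I]
Op 8: C1 read [C1 read from I: others=['C0=M'] -> C1=S, others downsized to S] -> [S,S,I,I]
Op 9: C3 write [C3 write: invalidate ['C0=S', 'C1=S'] -> C3=M] -> [I,I,I,M]
Op 10: C1 read [C1 read from I: others=['C3=M'] -> C1=S, others downsized to S] -> [I,S,I,S]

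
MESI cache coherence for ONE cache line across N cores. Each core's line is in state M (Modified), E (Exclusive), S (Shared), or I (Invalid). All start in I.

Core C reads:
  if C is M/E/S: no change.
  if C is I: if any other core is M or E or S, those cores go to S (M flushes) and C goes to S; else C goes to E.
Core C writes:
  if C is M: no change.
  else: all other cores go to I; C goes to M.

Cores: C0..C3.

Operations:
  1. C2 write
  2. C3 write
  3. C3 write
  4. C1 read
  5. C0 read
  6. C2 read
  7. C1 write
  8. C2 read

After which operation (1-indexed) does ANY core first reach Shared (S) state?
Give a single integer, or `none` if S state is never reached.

Answer: 4

Derivation:
Op 1: C2 write [C2 write: invalidate none -> C2=M] -> [I,I,M,I]
Op 2: C3 write [C3 write: invalidate ['C2=M'] -> C3=M] -> [I,I,I,M]
Op 3: C3 write [C3 write: already M (modified), no change] -> [I,I,I,M]
Op 4: C1 read [C1 read from I: others=['C3=M'] -> C1=S, others downsized to S] -> [I,S,I,S]
  -> First S state at op 4; remaining ops need not be traced.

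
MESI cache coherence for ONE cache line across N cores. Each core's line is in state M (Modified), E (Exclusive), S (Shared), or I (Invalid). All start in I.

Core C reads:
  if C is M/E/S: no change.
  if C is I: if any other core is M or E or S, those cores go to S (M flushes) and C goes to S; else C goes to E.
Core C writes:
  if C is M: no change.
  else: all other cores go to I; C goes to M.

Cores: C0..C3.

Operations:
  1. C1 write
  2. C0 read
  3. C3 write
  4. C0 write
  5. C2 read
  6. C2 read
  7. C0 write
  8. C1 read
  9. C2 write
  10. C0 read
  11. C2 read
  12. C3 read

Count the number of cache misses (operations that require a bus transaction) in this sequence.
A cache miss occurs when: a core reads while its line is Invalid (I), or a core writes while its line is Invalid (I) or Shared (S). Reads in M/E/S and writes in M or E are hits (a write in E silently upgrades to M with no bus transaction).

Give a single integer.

Op 1: C1 write [C1 write: invalidate none -> C1=M] -> [I,M,I,I] [MISS #1: write from I]
Op 2: C0 read [C0 read from I: others=['C1=M'] -> C0=S, others downsized to S] -> [S,S,I,I] [MISS #2: read from I]
Op 3: C3 write [C3 write: invalidate ['C0=S', 'C1=S'] -> C3=M] -> [I,I,I,M] [MISS #3: write from I]
Op 4: C0 write [C0 write: invalidate ['C3=M'] -> C0=M] -> [M,I,I,I] [MISS #4: write from I]
Op 5: C2 read [C2 read from I: others=['C0=M'] -> C2=S, others downsized to S] -> [S,I,S,I] [MISS #5: read from I]
Op 6: C2 read [C2 read: already in S, no change] -> [S,I,S,I] [hit: read from S]
Op 7: C0 write [C0 write: invalidate ['C2=S'] -> C0=M] -> [M,I,I,I] [MISS #6: write from S]
Op 8: C1 read [C1 read from I: others=['C0=M'] -> C1=S, others downsized to S] -> [S,S,I,I] [MISS #7: read from I]
Op 9: C2 write [C2 write: invalidate ['C0=S', 'C1=S'] -> C2=M] -> [I,I,M,I] [MISS #8: write from I]
Op 10: C0 read [C0 read from I: others=['C2=M'] -> C0=S, others downsized to S] -> [S,I,S,I] [MISS #9: read from I]
Op 11: C2 read [C2 read: already in S, no change] -> [S,I,S,I] [hit: read from S]
Op 12: C3 read [C3 read from I: others=['C0=S', 'C2=S'] -> C3=S, others downsized to S] -> [S,I,S,S] [MISS #10: read from I]

Answer: 10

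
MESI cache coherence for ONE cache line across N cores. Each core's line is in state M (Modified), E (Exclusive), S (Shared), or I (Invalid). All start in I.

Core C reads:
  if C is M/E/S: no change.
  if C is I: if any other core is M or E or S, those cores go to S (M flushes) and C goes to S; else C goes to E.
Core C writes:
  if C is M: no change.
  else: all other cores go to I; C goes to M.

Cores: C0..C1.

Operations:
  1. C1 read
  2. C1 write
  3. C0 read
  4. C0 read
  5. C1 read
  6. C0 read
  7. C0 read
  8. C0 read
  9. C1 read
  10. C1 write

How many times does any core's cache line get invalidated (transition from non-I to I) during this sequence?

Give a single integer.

Answer: 1

Derivation:
Op 1: C1 read [C1 read from I: no other sharers -> C1=E (exclusive)] -> [I,E] (invalidations this op: 0; running total: 0)
Op 2: C1 write [C1 write: invalidate none -> C1=M] -> [I,M] (invalidations this op: 0; running total: 0)
Op 3: C0 read [C0 read from I: others=['C1=M'] -> C0=S, others downsized to S] -> [S,S] (invalidations this op: 0; running total: 0)
Op 4: C0 read [C0 read: already in S, no change] -> [S,S] (invalidations this op: 0; running total: 0)
Op 5: C1 read [C1 read: already in S, no change] -> [S,S] (invalidations this op: 0; running total: 0)
Op 6: C0 read [C0 read: already in S, no change] -> [S,S] (invalidations this op: 0; running total: 0)
Op 7: C0 read [C0 read: already in S, no change] -> [S,S] (invalidations this op: 0; running total: 0)
Op 8: C0 read [C0 read: already in S, no change] -> [S,S] (invalidations this op: 0; running total: 0)
Op 9: C1 read [C1 read: already in S, no change] -> [S,S] (invalidations this op: 0; running total: 0)
Op 10: C1 write [C1 write: invalidate ['C0=S'] -> C1=M] -> [I,M] (invalidations this op: 1; running total: 1)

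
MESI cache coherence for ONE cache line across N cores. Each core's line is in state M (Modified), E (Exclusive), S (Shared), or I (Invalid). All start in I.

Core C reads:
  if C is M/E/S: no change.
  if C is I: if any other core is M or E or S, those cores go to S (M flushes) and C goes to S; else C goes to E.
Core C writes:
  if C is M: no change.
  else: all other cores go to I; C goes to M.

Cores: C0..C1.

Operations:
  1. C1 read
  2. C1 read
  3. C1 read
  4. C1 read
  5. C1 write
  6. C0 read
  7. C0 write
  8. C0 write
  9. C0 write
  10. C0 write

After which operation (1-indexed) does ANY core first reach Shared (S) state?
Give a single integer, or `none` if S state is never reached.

Op 1: C1 read [C1 read from I: no other sharers -> C1=E (exclusive)] -> [I,E]
Op 2: C1 read [C1 read: already in E, no change] -> [I,E]
Op 3: C1 read [C1 read: already in E, no change] -> [I,E]
Op 4: C1 read [C1 read: already in E, no change] -> [I,E]
Op 5: C1 write [C1 write: invalidate none -> C1=M] -> [I,M]
Op 6: C0 read [C0 read from I: others=['C1=M'] -> C0=S, others downsized to S] -> [S,S]
  -> First S state at op 6; remaining ops need not be traced.

Answer: 6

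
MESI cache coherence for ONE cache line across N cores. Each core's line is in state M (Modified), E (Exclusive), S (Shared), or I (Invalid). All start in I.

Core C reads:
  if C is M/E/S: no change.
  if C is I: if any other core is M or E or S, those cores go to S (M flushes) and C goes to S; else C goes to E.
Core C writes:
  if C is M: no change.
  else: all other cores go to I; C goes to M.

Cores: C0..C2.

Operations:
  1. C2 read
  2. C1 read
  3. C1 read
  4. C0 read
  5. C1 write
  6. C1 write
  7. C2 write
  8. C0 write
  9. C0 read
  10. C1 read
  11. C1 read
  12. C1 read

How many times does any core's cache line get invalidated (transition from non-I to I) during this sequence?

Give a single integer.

Op 1: C2 read [C2 read from I: no other sharers -> C2=E (exclusive)] -> [I,I,E] (invalidations this op: 0; running total: 0)
Op 2: C1 read [C1 read from I: others=['C2=E'] -> C1=S, others downsized to S] -> [I,S,S] (invalidations this op: 0; running total: 0)
Op 3: C1 read [C1 read: already in S, no change] -> [I,S,S] (invalidations this op: 0; running total: 0)
Op 4: C0 read [C0 read from I: others=['C1=S', 'C2=S'] -> C0=S, others downsized to S] -> [S,S,S] (invalidations this op: 0; running total: 0)
Op 5: C1 write [C1 write: invalidate ['C0=S', 'C2=S'] -> C1=M] -> [I,M,I] (invalidations this op: 2; running total: 2)
Op 6: C1 write [C1 write: already M (modified), no change] -> [I,M,I] (invalidations this op: 0; running total: 2)
Op 7: C2 write [C2 write: invalidate ['C1=M'] -> C2=M] -> [I,I,M] (invalidations this op: 1; running total: 3)
Op 8: C0 write [C0 write: invalidate ['C2=M'] -> C0=M] -> [M,I,I] (invalidations this op: 1; running total: 4)
Op 9: C0 read [C0 read: already in M, no change] -> [M,I,I] (invalidations this op: 0; running total: 4)
Op 10: C1 read [C1 read from I: others=['C0=M'] -> C1=S, others downsized to S] -> [S,S,I] (invalidations this op: 0; running total: 4)
Op 11: C1 read [C1 read: already in S, no change] -> [S,S,I] (invalidations this op: 0; running total: 4)
Op 12: C1 read [C1 read: already in S, no change] -> [S,S,I] (invalidations this op: 0; running total: 4)

Answer: 4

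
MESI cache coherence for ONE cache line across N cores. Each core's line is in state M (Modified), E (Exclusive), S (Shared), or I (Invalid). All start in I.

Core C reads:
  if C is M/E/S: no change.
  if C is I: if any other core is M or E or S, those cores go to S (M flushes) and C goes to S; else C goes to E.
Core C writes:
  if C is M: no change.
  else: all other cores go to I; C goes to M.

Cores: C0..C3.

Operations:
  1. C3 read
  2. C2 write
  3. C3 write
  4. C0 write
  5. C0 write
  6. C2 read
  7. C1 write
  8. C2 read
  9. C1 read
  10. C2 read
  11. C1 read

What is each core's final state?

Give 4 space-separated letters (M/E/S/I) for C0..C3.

Op 1: C3 read [C3 read from I: no other sharers -> C3=E (exclusive)] -> [I,I,I,E]
Op 2: C2 write [C2 write: invalidate ['C3=E'] -> C2=M] -> [I,I,M,I]
Op 3: C3 write [C3 write: invalidate ['C2=M'] -> C3=M] -> [I,I,I,M]
Op 4: C0 write [C0 write: invalidate ['C3=M'] -> C0=M] -> [M,I,I,I]
Op 5: C0 write [C0 write: already M (modified), no change] -> [M,I,I,I]
Op 6: C2 read [C2 read from I: others=['C0=M'] -> C2=S, others downsized to S] -> [S,I,S,I]
Op 7: C1 write [C1 write: invalidate ['C0=S', 'C2=S'] -> C1=M] -> [I,M,I,I]
Op 8: C2 read [C2 read from I: others=['C1=M'] -> C2=S, others downsized to S] -> [I,S,S,I]
Op 9: C1 read [C1 read: already in S, no change] -> [I,S,S,I]
Op 10: C2 read [C2 read: already in S, no change] -> [I,S,S,I]
Op 11: C1 read [C1 read: already in S, no change] -> [I,S,S,I]

Answer: I S S I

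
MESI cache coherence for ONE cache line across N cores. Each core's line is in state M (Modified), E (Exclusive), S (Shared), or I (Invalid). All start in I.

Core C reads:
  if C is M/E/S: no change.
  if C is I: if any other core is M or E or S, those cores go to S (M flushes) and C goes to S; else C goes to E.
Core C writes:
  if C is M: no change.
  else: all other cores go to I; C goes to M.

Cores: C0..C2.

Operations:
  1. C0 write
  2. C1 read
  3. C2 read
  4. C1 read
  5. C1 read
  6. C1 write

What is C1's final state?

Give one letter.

Answer: M

Derivation:
Op 1: C0 write [C0 write: invalidate none -> C0=M] -> [M,I,I]
Op 2: C1 read [C1 read from I: others=['C0=M'] -> C1=S, others downsized to S] -> [S,S,I]
Op 3: C2 read [C2 read from I: others=['C0=S', 'C1=S'] -> C2=S, others downsized to S] -> [S,S,S]
Op 4: C1 read [C1 read: already in S, no change] -> [S,S,S]
Op 5: C1 read [C1 read: already in S, no change] -> [S,S,S]
Op 6: C1 write [C1 write: invalidate ['C0=S', 'C2=S'] -> C1=M] -> [I,M,I]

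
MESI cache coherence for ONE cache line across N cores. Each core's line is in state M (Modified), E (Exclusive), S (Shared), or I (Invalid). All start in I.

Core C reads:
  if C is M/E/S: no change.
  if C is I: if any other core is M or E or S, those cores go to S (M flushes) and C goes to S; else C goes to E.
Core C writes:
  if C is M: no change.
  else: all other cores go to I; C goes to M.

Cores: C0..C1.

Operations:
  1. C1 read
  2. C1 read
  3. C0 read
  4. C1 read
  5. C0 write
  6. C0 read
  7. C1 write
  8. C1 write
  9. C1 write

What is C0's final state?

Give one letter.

Answer: I

Derivation:
Op 1: C1 read [C1 read from I: no other sharers -> C1=E (exclusive)] -> [I,E]
Op 2: C1 read [C1 read: already in E, no change] -> [I,E]
Op 3: C0 read [C0 read from I: others=['C1=E'] -> C0=S, others downsized to S] -> [S,S]
Op 4: C1 read [C1 read: already in S, no change] -> [S,S]
Op 5: C0 write [C0 write: invalidate ['C1=S'] -> C0=M] -> [M,I]
Op 6: C0 read [C0 read: already in M, no change] -> [M,I]
Op 7: C1 write [C1 write: invalidate ['C0=M'] -> C1=M] -> [I,M]
Op 8: C1 write [C1 write: already M (modified), no change] -> [I,M]
Op 9: C1 write [C1 write: already M (modified), no change] -> [I,M]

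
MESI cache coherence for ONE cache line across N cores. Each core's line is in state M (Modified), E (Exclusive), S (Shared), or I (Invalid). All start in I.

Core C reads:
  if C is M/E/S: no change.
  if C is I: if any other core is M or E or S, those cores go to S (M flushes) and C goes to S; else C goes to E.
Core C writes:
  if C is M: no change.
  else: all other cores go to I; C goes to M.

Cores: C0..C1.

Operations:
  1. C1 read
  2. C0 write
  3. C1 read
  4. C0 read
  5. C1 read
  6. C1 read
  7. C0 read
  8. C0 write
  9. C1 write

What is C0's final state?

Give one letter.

Answer: I

Derivation:
Op 1: C1 read [C1 read from I: no other sharers -> C1=E (exclusive)] -> [I,E]
Op 2: C0 write [C0 write: invalidate ['C1=E'] -> C0=M] -> [M,I]
Op 3: C1 read [C1 read from I: others=['C0=M'] -> C1=S, others downsized to S] -> [S,S]
Op 4: C0 read [C0 read: already in S, no change] -> [S,S]
Op 5: C1 read [C1 read: already in S, no change] -> [S,S]
Op 6: C1 read [C1 read: already in S, no change] -> [S,S]
Op 7: C0 read [C0 read: already in S, no change] -> [S,S]
Op 8: C0 write [C0 write: invalidate ['C1=S'] -> C0=M] -> [M,I]
Op 9: C1 write [C1 write: invalidate ['C0=M'] -> C1=M] -> [I,M]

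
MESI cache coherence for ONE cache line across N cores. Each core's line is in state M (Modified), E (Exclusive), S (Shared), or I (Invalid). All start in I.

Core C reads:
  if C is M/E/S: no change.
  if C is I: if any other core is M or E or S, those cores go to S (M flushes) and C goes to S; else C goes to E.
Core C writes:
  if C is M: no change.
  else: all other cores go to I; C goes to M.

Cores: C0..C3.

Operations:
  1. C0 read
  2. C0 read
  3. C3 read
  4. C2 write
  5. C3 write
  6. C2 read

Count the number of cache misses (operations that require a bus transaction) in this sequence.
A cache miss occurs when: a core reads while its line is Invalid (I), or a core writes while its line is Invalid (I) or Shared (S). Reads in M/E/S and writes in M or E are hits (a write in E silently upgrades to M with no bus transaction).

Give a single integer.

Answer: 5

Derivation:
Op 1: C0 read [C0 read from I: no other sharers -> C0=E (exclusive)] -> [E,I,I,I] [MISS #1: read from I]
Op 2: C0 read [C0 read: already in E, no change] -> [E,I,I,I] [hit: read from E]
Op 3: C3 read [C3 read from I: others=['C0=E'] -> C3=S, others downsized to S] -> [S,I,I,S] [MISS #2: read from I]
Op 4: C2 write [C2 write: invalidate ['C0=S', 'C3=S'] -> C2=M] -> [I,I,M,I] [MISS #3: write from I]
Op 5: C3 write [C3 write: invalidate ['C2=M'] -> C3=M] -> [I,I,I,M] [MISS #4: write from I]
Op 6: C2 read [C2 read from I: others=['C3=M'] -> C2=S, others downsized to S] -> [I,I,S,S] [MISS #5: read from I]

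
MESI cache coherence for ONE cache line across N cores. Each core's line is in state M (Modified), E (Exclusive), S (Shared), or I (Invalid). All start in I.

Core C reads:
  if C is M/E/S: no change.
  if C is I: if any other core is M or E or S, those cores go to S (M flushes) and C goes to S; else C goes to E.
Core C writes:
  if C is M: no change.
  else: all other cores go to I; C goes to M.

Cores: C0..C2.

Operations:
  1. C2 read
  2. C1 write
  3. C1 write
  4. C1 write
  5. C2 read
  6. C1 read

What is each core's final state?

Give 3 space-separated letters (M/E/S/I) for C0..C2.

Answer: I S S

Derivation:
Op 1: C2 read [C2 read from I: no other sharers -> C2=E (exclusive)] -> [I,I,E]
Op 2: C1 write [C1 write: invalidate ['C2=E'] -> C1=M] -> [I,M,I]
Op 3: C1 write [C1 write: already M (modified), no change] -> [I,M,I]
Op 4: C1 write [C1 write: already M (modified), no change] -> [I,M,I]
Op 5: C2 read [C2 read from I: others=['C1=M'] -> C2=S, others downsized to S] -> [I,S,S]
Op 6: C1 read [C1 read: already in S, no change] -> [I,S,S]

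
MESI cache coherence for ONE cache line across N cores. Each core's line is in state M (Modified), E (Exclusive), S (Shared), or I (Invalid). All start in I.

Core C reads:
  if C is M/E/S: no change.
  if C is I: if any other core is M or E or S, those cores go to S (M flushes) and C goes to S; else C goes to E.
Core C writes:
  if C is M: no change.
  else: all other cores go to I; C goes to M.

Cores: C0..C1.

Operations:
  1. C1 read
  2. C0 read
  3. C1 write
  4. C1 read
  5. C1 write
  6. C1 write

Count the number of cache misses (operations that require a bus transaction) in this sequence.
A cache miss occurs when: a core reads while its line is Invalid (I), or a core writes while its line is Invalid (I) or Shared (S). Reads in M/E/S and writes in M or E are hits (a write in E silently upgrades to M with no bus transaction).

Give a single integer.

Op 1: C1 read [C1 read from I: no other sharers -> C1=E (exclusive)] -> [I,E] [MISS #1: read from I]
Op 2: C0 read [C0 read from I: others=['C1=E'] -> C0=S, others downsized to S] -> [S,S] [MISS #2: read from I]
Op 3: C1 write [C1 write: invalidate ['C0=S'] -> C1=M] -> [I,M] [MISS #3: write from S]
Op 4: C1 read [C1 read: already in M, no change] -> [I,M] [hit: read from M]
Op 5: C1 write [C1 write: already M (modified), no change] -> [I,M] [hit: write from M]
Op 6: C1 write [C1 write: already M (modified), no change] -> [I,M] [hit: write from M]

Answer: 3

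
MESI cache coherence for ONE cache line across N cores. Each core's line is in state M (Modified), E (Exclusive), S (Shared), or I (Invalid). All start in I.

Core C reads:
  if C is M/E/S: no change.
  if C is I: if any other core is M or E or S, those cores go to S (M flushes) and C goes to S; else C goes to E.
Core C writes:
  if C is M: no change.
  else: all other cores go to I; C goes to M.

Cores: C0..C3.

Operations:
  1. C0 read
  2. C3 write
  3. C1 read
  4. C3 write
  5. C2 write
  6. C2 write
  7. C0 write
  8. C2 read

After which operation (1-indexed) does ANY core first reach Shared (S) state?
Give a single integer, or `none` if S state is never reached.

Op 1: C0 read [C0 read from I: no other sharers -> C0=E (exclusive)] -> [E,I,I,I]
Op 2: C3 write [C3 write: invalidate ['C0=E'] -> C3=M] -> [I,I,I,M]
Op 3: C1 read [C1 read from I: others=['C3=M'] -> C1=S, others downsized to S] -> [I,S,I,S]
  -> First S state at op 3; remaining ops need not be traced.

Answer: 3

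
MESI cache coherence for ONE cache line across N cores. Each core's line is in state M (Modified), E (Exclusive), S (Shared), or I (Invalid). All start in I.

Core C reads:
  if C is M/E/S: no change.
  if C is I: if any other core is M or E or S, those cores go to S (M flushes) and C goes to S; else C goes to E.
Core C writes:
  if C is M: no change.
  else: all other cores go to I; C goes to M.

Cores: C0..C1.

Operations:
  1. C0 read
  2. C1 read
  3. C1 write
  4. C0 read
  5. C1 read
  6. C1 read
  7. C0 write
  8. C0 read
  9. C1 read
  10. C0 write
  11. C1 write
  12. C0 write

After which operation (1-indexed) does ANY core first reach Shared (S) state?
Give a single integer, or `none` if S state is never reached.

Op 1: C0 read [C0 read from I: no other sharers -> C0=E (exclusive)] -> [E,I]
Op 2: C1 read [C1 read from I: others=['C0=E'] -> C1=S, others downsized to S] -> [S,S]
  -> First S state at op 2; remaining ops need not be traced.

Answer: 2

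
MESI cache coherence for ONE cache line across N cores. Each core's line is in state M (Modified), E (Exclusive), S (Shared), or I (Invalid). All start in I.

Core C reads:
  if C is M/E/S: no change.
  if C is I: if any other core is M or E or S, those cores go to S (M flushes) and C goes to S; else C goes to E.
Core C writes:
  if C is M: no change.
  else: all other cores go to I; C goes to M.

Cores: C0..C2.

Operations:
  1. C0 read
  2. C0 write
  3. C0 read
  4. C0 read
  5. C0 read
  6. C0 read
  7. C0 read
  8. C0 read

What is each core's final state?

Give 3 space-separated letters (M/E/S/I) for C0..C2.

Op 1: C0 read [C0 read from I: no other sharers -> C0=E (exclusive)] -> [E,I,I]
Op 2: C0 write [C0 write: invalidate none -> C0=M] -> [M,I,I]
Op 3: C0 read [C0 read: already in M, no change] -> [M,I,I]
Op 4: C0 read [C0 read: already in M, no change] -> [M,I,I]
Op 5: C0 read [C0 read: already in M, no change] -> [M,I,I]
Op 6: C0 read [C0 read: already in M, no change] -> [M,I,I]
Op 7: C0 read [C0 read: already in M, no change] -> [M,I,I]
Op 8: C0 read [C0 read: already in M, no change] -> [M,I,I]

Answer: M I I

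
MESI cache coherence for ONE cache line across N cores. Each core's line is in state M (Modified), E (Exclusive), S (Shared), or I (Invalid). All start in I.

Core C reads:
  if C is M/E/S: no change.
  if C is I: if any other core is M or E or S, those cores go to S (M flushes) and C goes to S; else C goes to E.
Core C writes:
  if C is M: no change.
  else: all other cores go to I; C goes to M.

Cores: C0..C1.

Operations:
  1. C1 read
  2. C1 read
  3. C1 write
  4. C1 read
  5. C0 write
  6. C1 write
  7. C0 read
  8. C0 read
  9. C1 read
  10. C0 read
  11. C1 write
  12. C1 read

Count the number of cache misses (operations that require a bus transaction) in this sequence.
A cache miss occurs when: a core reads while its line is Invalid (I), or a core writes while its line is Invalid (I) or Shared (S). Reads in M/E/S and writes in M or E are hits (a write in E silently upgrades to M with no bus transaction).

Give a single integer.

Op 1: C1 read [C1 read from I: no other sharers -> C1=E (exclusive)] -> [I,E] [MISS #1: read from I]
Op 2: C1 read [C1 read: already in E, no change] -> [I,E] [hit: read from E]
Op 3: C1 write [C1 write: invalidate none -> C1=M] -> [I,M] [hit: write from E is a silent E->M upgrade, no bus transaction]
Op 4: C1 read [C1 read: already in M, no change] -> [I,M] [hit: read from M]
Op 5: C0 write [C0 write: invalidate ['C1=M'] -> C0=M] -> [M,I] [MISS #2: write from I]
Op 6: C1 write [C1 write: invalidate ['C0=M'] -> C1=M] -> [I,M] [MISS #3: write from I]
Op 7: C0 read [C0 read from I: others=['C1=M'] -> C0=S, others downsized to S] -> [S,S] [MISS #4: read from I]
Op 8: C0 read [C0 read: already in S, no change] -> [S,S] [hit: read from S]
Op 9: C1 read [C1 read: already in S, no change] -> [S,S] [hit: read from S]
Op 10: C0 read [C0 read: already in S, no change] -> [S,S] [hit: read from S]
Op 11: C1 write [C1 write: invalidate ['C0=S'] -> C1=M] -> [I,M] [MISS #5: write from S]
Op 12: C1 read [C1 read: already in M, no change] -> [I,M] [hit: read from M]

Answer: 5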